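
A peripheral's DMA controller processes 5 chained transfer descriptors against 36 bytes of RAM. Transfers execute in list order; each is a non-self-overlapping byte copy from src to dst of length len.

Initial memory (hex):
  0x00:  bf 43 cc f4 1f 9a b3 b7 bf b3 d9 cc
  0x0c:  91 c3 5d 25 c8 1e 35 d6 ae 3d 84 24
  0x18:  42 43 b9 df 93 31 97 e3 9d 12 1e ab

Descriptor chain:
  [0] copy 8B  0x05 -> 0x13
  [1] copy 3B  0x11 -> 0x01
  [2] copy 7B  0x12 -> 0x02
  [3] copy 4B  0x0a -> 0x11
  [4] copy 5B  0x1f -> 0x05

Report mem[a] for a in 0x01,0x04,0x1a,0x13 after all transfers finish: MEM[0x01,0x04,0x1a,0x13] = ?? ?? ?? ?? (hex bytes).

MEM[0x01,0x04,0x1a,0x13] = 1e b3 91 91

#0 dst[0x13+8] := {0x9a,0xb3,0xb7,0xbf,0xb3,0xd9,0xcc,0x91}
#1 dst[0x01+3] := {0x1e,0x35,0x9a}
#2 dst[0x02+7] := {0x35,0x9a,0xb3,0xb7,0xbf,0xb3,0xd9}
#3 dst[0x11+4] := {0xd9,0xcc,0x91,0xc3}
#4 dst[0x05+5] := {0xe3,0x9d,0x12,0x1e,0xab}
query mem[0x01]=0x1e, mem[0x04]=0xb3, mem[0x1a]=0x91, mem[0x13]=0x91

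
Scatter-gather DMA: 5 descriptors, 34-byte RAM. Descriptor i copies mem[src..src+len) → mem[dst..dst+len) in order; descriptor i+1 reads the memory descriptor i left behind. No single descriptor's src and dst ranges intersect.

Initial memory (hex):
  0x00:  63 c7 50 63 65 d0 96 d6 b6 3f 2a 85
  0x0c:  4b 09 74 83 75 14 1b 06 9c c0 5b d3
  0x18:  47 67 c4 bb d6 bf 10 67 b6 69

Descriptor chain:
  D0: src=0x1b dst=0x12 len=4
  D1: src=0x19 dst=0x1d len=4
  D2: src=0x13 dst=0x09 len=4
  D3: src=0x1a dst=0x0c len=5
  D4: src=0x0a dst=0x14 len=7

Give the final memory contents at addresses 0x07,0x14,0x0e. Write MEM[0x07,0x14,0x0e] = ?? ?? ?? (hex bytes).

[0] 0x1b->0x12 len=4 : bb d6 bf 10
[1] 0x19->0x1d len=4 : 67 c4 bb d6
[2] 0x13->0x09 len=4 : d6 bf 10 5b
[3] 0x1a->0x0c len=5 : c4 bb d6 67 c4
[4] 0x0a->0x14 len=7 : bf 10 c4 bb d6 67 c4
query mem[0x07]=0xd6, mem[0x14]=0xbf, mem[0x0e]=0xd6

MEM[0x07,0x14,0x0e] = d6 bf d6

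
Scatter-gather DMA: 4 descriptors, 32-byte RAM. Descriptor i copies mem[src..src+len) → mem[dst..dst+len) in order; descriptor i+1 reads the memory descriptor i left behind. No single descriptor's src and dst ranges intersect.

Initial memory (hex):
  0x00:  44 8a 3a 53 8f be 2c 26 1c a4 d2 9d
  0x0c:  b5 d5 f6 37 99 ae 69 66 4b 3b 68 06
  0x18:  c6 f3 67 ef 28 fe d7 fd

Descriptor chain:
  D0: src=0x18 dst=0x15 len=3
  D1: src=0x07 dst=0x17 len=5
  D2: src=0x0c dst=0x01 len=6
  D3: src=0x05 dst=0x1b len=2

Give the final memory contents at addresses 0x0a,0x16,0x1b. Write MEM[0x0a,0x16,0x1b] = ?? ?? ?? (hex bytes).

MEM[0x0a,0x16,0x1b] = d2 f3 99

[0] 0x18->0x15 len=3 : c6 f3 67
[1] 0x07->0x17 len=5 : 26 1c a4 d2 9d
[2] 0x0c->0x01 len=6 : b5 d5 f6 37 99 ae
[3] 0x05->0x1b len=2 : 99 ae
query mem[0x0a]=0xd2, mem[0x16]=0xf3, mem[0x1b]=0x99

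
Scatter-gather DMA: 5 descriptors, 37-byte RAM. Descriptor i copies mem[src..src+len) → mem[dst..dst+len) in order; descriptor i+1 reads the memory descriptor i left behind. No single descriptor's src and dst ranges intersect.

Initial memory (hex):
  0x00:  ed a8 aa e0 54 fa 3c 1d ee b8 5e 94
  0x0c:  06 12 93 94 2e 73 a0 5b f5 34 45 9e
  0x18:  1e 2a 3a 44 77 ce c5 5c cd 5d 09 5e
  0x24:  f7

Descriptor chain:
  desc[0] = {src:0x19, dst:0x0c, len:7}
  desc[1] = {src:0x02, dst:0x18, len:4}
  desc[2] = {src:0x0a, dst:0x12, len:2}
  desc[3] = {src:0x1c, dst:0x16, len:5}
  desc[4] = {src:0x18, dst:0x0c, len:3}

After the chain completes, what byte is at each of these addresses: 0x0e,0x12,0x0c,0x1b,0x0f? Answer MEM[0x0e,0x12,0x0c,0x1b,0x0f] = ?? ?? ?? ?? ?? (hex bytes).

MEM[0x0e,0x12,0x0c,0x1b,0x0f] = cd 5e c5 fa 77

#0 dst[0x0c+7] := {0x2a,0x3a,0x44,0x77,0xce,0xc5,0x5c}
#1 dst[0x18+4] := {0xaa,0xe0,0x54,0xfa}
#2 dst[0x12+2] := {0x5e,0x94}
#3 dst[0x16+5] := {0x77,0xce,0xc5,0x5c,0xcd}
#4 dst[0x0c+3] := {0xc5,0x5c,0xcd}
query mem[0x0e]=0xcd, mem[0x12]=0x5e, mem[0x0c]=0xc5, mem[0x1b]=0xfa, mem[0x0f]=0x77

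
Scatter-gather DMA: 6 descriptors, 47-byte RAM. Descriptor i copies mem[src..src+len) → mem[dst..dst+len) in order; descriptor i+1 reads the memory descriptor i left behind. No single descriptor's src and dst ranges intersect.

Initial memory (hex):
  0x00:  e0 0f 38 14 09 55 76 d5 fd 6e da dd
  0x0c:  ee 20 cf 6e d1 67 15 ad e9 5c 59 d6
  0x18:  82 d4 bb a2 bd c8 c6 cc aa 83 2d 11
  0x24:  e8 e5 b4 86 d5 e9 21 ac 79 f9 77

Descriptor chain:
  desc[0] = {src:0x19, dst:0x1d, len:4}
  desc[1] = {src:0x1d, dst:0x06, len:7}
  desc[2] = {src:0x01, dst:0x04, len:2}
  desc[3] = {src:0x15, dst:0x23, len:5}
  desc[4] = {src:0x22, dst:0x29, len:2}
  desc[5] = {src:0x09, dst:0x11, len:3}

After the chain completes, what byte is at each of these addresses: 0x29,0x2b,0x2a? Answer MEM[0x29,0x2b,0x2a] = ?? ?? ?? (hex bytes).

MEM[0x29,0x2b,0x2a] = 2d ac 5c

[0] 0x19->0x1d len=4 : d4 bb a2 bd
[1] 0x1d->0x06 len=7 : d4 bb a2 bd 83 2d 11
[2] 0x01->0x04 len=2 : 0f 38
[3] 0x15->0x23 len=5 : 5c 59 d6 82 d4
[4] 0x22->0x29 len=2 : 2d 5c
[5] 0x09->0x11 len=3 : bd 83 2d
query mem[0x29]=0x2d, mem[0x2b]=0xac, mem[0x2a]=0x5c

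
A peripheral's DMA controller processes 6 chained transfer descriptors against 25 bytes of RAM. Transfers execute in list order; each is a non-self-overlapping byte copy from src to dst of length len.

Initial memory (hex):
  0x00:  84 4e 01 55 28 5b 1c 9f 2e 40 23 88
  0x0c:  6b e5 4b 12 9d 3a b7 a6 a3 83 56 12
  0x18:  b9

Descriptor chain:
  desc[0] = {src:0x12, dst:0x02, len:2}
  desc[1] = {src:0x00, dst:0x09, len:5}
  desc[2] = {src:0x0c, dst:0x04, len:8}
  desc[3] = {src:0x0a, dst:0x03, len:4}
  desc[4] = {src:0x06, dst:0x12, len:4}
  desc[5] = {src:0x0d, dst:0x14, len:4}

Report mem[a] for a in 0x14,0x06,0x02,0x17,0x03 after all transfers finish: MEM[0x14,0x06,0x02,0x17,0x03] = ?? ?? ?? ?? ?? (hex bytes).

MEM[0x14,0x06,0x02,0x17,0x03] = 28 28 b7 9d b7

D0: mem[0x02..0x03] <- [b7 a6]
D1: mem[0x09..0x0d] <- [84 4e b7 a6 28]
D2: mem[0x04..0x0b] <- [a6 28 4b 12 9d 3a b7 a6]
D3: mem[0x03..0x06] <- [b7 a6 a6 28]
D4: mem[0x12..0x15] <- [28 12 9d 3a]
D5: mem[0x14..0x17] <- [28 4b 12 9d]
query mem[0x14]=0x28, mem[0x06]=0x28, mem[0x02]=0xb7, mem[0x17]=0x9d, mem[0x03]=0xb7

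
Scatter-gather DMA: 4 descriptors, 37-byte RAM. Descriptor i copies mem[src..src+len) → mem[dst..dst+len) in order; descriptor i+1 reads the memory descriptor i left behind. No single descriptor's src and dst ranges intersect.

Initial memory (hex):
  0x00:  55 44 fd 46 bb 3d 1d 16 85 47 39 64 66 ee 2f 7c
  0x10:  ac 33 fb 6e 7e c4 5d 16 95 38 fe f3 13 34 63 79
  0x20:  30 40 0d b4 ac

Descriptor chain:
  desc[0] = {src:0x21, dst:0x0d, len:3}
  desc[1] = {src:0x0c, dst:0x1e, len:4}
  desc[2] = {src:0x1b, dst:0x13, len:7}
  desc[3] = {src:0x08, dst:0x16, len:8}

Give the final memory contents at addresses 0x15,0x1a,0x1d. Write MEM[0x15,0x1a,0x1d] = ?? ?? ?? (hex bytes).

[0] 0x21->0x0d len=3 : 40 0d b4
[1] 0x0c->0x1e len=4 : 66 40 0d b4
[2] 0x1b->0x13 len=7 : f3 13 34 66 40 0d b4
[3] 0x08->0x16 len=8 : 85 47 39 64 66 40 0d b4
query mem[0x15]=0x34, mem[0x1a]=0x66, mem[0x1d]=0xb4

MEM[0x15,0x1a,0x1d] = 34 66 b4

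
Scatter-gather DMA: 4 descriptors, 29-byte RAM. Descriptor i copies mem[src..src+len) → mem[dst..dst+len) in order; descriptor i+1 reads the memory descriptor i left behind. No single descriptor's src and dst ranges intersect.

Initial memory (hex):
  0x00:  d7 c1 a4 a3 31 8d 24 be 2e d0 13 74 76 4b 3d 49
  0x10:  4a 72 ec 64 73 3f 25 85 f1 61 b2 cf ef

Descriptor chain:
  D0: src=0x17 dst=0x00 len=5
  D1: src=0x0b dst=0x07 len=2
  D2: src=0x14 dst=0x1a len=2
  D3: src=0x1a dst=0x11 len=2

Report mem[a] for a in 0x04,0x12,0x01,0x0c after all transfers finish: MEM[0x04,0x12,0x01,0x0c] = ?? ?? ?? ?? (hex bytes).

MEM[0x04,0x12,0x01,0x0c] = cf 3f f1 76

  after D0: wrote 5B at 0x00 = 85f161b2cf
  after D1: wrote 2B at 0x07 = 7476
  after D2: wrote 2B at 0x1a = 733f
  after D3: wrote 2B at 0x11 = 733f
query mem[0x04]=0xcf, mem[0x12]=0x3f, mem[0x01]=0xf1, mem[0x0c]=0x76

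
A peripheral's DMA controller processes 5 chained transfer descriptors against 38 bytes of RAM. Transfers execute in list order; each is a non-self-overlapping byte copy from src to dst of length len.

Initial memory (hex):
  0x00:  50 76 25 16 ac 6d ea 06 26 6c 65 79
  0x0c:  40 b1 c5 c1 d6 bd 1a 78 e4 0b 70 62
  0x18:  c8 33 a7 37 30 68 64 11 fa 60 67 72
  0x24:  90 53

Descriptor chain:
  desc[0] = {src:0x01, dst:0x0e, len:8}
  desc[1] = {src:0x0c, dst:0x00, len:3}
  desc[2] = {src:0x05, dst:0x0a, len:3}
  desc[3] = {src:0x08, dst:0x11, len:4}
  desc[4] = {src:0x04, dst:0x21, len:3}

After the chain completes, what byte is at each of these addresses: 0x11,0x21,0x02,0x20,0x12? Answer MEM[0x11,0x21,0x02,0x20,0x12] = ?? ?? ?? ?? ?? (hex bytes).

MEM[0x11,0x21,0x02,0x20,0x12] = 26 ac 76 fa 6c

[0] 0x01->0x0e len=8 : 76 25 16 ac 6d ea 06 26
[1] 0x0c->0x00 len=3 : 40 b1 76
[2] 0x05->0x0a len=3 : 6d ea 06
[3] 0x08->0x11 len=4 : 26 6c 6d ea
[4] 0x04->0x21 len=3 : ac 6d ea
query mem[0x11]=0x26, mem[0x21]=0xac, mem[0x02]=0x76, mem[0x20]=0xfa, mem[0x12]=0x6c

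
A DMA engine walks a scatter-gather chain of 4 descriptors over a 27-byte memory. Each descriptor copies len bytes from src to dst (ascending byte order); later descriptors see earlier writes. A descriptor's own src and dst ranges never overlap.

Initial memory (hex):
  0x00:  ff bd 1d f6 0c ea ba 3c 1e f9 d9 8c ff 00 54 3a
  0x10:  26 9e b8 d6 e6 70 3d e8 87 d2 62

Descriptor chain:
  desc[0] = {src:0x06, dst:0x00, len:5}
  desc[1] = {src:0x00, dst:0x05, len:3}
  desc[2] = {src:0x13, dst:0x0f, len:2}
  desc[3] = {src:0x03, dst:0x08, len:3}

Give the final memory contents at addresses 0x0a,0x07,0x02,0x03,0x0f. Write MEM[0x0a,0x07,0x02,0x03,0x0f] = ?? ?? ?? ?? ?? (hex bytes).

MEM[0x0a,0x07,0x02,0x03,0x0f] = ba 1e 1e f9 d6

D0: mem[0x00..0x04] <- [ba 3c 1e f9 d9]
D1: mem[0x05..0x07] <- [ba 3c 1e]
D2: mem[0x0f..0x10] <- [d6 e6]
D3: mem[0x08..0x0a] <- [f9 d9 ba]
query mem[0x0a]=0xba, mem[0x07]=0x1e, mem[0x02]=0x1e, mem[0x03]=0xf9, mem[0x0f]=0xd6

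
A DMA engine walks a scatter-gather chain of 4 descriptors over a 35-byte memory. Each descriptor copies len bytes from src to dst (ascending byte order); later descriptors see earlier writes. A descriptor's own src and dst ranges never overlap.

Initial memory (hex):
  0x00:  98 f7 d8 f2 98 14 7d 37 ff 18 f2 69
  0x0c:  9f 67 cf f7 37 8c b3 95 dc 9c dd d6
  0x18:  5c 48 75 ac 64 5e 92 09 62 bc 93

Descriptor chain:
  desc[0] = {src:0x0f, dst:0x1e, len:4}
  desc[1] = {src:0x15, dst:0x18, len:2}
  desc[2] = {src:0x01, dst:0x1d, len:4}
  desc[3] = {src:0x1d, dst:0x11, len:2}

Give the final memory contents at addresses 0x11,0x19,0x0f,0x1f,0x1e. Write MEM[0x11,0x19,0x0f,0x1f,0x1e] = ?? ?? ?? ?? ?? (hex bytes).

#0 dst[0x1e+4] := {0xf7,0x37,0x8c,0xb3}
#1 dst[0x18+2] := {0x9c,0xdd}
#2 dst[0x1d+4] := {0xf7,0xd8,0xf2,0x98}
#3 dst[0x11+2] := {0xf7,0xd8}
query mem[0x11]=0xf7, mem[0x19]=0xdd, mem[0x0f]=0xf7, mem[0x1f]=0xf2, mem[0x1e]=0xd8

MEM[0x11,0x19,0x0f,0x1f,0x1e] = f7 dd f7 f2 d8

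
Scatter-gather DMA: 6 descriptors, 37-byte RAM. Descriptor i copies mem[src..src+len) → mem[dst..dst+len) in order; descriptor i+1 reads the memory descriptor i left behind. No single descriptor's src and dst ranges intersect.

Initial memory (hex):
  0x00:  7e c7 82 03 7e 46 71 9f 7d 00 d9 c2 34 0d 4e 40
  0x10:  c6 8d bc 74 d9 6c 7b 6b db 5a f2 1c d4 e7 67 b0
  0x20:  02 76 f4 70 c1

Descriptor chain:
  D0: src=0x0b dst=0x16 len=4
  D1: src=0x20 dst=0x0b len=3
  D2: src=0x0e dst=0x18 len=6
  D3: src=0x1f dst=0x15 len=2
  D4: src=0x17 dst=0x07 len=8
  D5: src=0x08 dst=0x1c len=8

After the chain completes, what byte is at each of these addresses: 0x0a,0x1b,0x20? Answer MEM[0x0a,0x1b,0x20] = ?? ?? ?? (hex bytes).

MEM[0x0a,0x1b,0x20] = c6 8d bc

  after D0: wrote 4B at 0x16 = c2340d4e
  after D1: wrote 3B at 0x0b = 0276f4
  after D2: wrote 6B at 0x18 = 4e40c68dbc74
  after D3: wrote 2B at 0x15 = b002
  after D4: wrote 8B at 0x07 = 344e40c68dbc7467
  after D5: wrote 8B at 0x1c = 4e40c68dbc746740
query mem[0x0a]=0xc6, mem[0x1b]=0x8d, mem[0x20]=0xbc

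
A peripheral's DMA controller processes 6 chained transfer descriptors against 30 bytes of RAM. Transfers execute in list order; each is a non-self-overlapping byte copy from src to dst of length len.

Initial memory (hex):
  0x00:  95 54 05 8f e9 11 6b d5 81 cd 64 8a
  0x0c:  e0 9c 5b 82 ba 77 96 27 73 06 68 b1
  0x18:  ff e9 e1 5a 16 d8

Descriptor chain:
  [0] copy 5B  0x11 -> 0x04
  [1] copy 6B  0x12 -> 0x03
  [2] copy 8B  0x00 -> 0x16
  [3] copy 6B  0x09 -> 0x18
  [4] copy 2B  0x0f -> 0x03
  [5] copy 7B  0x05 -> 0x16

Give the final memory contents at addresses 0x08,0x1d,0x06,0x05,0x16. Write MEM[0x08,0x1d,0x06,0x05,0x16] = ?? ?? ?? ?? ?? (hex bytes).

MEM[0x08,0x1d,0x06,0x05,0x16] = b1 5b 06 73 73

[0] 0x11->0x04 len=5 : 77 96 27 73 06
[1] 0x12->0x03 len=6 : 96 27 73 06 68 b1
[2] 0x00->0x16 len=8 : 95 54 05 96 27 73 06 68
[3] 0x09->0x18 len=6 : cd 64 8a e0 9c 5b
[4] 0x0f->0x03 len=2 : 82 ba
[5] 0x05->0x16 len=7 : 73 06 68 b1 cd 64 8a
query mem[0x08]=0xb1, mem[0x1d]=0x5b, mem[0x06]=0x06, mem[0x05]=0x73, mem[0x16]=0x73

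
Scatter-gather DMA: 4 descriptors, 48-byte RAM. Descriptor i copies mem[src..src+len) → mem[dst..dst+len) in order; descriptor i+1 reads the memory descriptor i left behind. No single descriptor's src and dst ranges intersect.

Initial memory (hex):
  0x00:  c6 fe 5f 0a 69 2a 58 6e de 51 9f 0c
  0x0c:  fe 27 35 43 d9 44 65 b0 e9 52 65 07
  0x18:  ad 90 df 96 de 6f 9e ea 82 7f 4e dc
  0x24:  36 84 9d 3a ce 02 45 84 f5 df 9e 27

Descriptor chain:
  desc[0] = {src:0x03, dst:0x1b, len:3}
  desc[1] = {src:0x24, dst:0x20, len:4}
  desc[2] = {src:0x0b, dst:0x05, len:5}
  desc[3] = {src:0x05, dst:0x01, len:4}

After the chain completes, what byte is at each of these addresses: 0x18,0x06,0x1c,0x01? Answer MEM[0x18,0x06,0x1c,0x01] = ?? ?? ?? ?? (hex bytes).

MEM[0x18,0x06,0x1c,0x01] = ad fe 69 0c

  after D0: wrote 3B at 0x1b = 0a692a
  after D1: wrote 4B at 0x20 = 36849d3a
  after D2: wrote 5B at 0x05 = 0cfe273543
  after D3: wrote 4B at 0x01 = 0cfe2735
query mem[0x18]=0xad, mem[0x06]=0xfe, mem[0x1c]=0x69, mem[0x01]=0x0c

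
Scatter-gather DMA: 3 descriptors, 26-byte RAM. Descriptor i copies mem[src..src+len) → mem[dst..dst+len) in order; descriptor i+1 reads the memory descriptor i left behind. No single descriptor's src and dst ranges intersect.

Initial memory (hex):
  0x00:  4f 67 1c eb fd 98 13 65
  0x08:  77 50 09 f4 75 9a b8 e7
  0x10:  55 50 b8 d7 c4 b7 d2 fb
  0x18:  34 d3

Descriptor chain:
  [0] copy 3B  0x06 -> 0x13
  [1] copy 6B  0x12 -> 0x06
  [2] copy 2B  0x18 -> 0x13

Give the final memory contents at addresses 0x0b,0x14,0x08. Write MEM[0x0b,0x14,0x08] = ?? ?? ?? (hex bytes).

MEM[0x0b,0x14,0x08] = fb d3 65

D0: mem[0x13..0x15] <- [13 65 77]
D1: mem[0x06..0x0b] <- [b8 13 65 77 d2 fb]
D2: mem[0x13..0x14] <- [34 d3]
query mem[0x0b]=0xfb, mem[0x14]=0xd3, mem[0x08]=0x65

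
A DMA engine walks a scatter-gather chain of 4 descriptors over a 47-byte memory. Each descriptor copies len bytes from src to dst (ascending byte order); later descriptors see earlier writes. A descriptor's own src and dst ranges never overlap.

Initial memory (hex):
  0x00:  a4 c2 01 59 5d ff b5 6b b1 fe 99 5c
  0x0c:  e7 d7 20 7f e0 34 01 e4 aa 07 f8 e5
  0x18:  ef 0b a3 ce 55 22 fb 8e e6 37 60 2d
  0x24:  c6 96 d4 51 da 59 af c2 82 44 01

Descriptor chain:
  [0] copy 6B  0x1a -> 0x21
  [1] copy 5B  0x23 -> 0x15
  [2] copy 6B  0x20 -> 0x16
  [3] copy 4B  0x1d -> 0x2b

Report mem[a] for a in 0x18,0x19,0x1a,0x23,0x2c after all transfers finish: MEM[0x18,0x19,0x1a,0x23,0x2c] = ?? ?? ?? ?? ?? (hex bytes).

MEM[0x18,0x19,0x1a,0x23,0x2c] = ce 55 22 55 fb

D0: mem[0x21..0x26] <- [a3 ce 55 22 fb 8e]
D1: mem[0x15..0x19] <- [55 22 fb 8e 51]
D2: mem[0x16..0x1b] <- [e6 a3 ce 55 22 fb]
D3: mem[0x2b..0x2e] <- [22 fb 8e e6]
query mem[0x18]=0xce, mem[0x19]=0x55, mem[0x1a]=0x22, mem[0x23]=0x55, mem[0x2c]=0xfb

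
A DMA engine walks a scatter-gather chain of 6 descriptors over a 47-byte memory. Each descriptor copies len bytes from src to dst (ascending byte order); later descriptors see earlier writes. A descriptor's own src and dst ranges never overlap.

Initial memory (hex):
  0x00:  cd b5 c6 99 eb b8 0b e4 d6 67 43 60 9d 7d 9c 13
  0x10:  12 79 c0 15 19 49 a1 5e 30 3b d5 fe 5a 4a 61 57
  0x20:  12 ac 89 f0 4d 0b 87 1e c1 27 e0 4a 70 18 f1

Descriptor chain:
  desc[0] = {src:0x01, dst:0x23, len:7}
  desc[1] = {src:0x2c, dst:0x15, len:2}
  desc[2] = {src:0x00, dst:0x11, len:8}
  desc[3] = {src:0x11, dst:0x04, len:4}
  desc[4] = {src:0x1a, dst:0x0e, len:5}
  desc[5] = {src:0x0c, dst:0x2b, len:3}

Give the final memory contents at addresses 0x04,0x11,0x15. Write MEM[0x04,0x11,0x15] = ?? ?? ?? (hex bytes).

MEM[0x04,0x11,0x15] = cd 4a eb

#0 dst[0x23+7] := {0xb5,0xc6,0x99,0xeb,0xb8,0x0b,0xe4}
#1 dst[0x15+2] := {0x70,0x18}
#2 dst[0x11+8] := {0xcd,0xb5,0xc6,0x99,0xeb,0xb8,0x0b,0xe4}
#3 dst[0x04+4] := {0xcd,0xb5,0xc6,0x99}
#4 dst[0x0e+5] := {0xd5,0xfe,0x5a,0x4a,0x61}
#5 dst[0x2b+3] := {0x9d,0x7d,0xd5}
query mem[0x04]=0xcd, mem[0x11]=0x4a, mem[0x15]=0xeb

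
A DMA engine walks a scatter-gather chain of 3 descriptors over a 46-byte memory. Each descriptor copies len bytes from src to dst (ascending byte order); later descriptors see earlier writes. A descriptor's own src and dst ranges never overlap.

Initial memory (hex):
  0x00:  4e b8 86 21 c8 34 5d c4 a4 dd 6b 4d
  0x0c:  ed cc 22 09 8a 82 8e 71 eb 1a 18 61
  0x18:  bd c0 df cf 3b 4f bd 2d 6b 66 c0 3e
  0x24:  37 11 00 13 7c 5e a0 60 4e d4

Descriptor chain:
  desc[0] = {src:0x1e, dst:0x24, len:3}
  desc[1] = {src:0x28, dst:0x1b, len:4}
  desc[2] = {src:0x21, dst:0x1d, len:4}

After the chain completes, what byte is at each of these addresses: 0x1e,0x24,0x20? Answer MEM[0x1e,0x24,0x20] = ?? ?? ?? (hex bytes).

MEM[0x1e,0x24,0x20] = c0 bd bd

  after D0: wrote 3B at 0x24 = bd2d6b
  after D1: wrote 4B at 0x1b = 7c5ea060
  after D2: wrote 4B at 0x1d = 66c03ebd
query mem[0x1e]=0xc0, mem[0x24]=0xbd, mem[0x20]=0xbd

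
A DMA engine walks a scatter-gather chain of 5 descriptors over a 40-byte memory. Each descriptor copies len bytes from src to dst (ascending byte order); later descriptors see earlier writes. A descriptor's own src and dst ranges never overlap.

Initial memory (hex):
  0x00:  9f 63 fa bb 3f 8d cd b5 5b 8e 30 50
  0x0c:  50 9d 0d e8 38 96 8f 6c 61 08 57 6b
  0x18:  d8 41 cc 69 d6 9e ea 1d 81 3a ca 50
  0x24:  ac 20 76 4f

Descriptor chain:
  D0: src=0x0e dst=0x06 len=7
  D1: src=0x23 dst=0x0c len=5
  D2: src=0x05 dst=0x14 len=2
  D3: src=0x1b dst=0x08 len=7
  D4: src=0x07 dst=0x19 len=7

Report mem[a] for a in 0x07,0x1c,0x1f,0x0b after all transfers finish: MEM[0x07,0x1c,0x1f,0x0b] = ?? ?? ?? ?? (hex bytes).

MEM[0x07,0x1c,0x1f,0x0b] = e8 9e 81 ea

#0 dst[0x06+7] := {0x0d,0xe8,0x38,0x96,0x8f,0x6c,0x61}
#1 dst[0x0c+5] := {0x50,0xac,0x20,0x76,0x4f}
#2 dst[0x14+2] := {0x8d,0x0d}
#3 dst[0x08+7] := {0x69,0xd6,0x9e,0xea,0x1d,0x81,0x3a}
#4 dst[0x19+7] := {0xe8,0x69,0xd6,0x9e,0xea,0x1d,0x81}
query mem[0x07]=0xe8, mem[0x1c]=0x9e, mem[0x1f]=0x81, mem[0x0b]=0xea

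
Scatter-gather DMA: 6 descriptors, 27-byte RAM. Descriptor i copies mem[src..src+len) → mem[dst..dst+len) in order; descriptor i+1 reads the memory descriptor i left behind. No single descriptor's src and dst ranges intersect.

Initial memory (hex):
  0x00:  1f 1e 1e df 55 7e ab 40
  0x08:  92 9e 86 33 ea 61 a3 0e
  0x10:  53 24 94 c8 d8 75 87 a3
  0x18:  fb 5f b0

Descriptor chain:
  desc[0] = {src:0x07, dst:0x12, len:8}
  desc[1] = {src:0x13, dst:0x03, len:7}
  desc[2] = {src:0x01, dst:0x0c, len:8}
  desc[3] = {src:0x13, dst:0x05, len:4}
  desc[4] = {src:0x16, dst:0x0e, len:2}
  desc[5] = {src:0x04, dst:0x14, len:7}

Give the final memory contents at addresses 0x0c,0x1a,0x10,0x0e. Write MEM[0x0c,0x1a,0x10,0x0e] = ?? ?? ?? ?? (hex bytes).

  after D0: wrote 8B at 0x12 = 40929e8633ea61a3
  after D1: wrote 7B at 0x03 = 929e8633ea61a3
  after D2: wrote 8B at 0x0c = 1e1e929e8633ea61
  after D3: wrote 4B at 0x05 = 619e8633
  after D4: wrote 2B at 0x0e = 33ea
  after D5: wrote 7B at 0x14 = 9e619e8633a386
query mem[0x0c]=0x1e, mem[0x1a]=0x86, mem[0x10]=0x86, mem[0x0e]=0x33

MEM[0x0c,0x1a,0x10,0x0e] = 1e 86 86 33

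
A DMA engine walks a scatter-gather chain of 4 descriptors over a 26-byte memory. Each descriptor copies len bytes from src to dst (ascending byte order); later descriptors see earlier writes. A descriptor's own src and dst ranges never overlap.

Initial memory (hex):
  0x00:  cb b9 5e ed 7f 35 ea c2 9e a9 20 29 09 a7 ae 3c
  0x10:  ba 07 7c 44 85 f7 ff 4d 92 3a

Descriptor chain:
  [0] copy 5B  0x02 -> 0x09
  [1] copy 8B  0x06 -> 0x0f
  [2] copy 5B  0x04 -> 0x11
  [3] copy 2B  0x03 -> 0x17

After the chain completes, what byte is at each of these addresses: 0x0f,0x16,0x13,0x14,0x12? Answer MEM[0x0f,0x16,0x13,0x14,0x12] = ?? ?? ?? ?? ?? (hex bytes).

[0] 0x02->0x09 len=5 : 5e ed 7f 35 ea
[1] 0x06->0x0f len=8 : ea c2 9e 5e ed 7f 35 ea
[2] 0x04->0x11 len=5 : 7f 35 ea c2 9e
[3] 0x03->0x17 len=2 : ed 7f
query mem[0x0f]=0xea, mem[0x16]=0xea, mem[0x13]=0xea, mem[0x14]=0xc2, mem[0x12]=0x35

MEM[0x0f,0x16,0x13,0x14,0x12] = ea ea ea c2 35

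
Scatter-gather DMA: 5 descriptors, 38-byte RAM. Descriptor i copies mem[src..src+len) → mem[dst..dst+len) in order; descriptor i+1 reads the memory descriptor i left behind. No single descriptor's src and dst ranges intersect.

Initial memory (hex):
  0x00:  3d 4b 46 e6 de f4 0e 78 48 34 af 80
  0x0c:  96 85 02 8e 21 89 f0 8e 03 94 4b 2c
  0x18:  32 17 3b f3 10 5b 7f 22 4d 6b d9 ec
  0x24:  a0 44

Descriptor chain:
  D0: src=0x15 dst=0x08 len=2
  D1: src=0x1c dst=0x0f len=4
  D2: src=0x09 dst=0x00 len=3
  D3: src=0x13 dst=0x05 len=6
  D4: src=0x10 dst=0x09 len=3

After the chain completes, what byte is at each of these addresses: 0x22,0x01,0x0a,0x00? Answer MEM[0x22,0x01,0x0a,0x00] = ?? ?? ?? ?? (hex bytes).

MEM[0x22,0x01,0x0a,0x00] = d9 af 7f 4b

  after D0: wrote 2B at 0x08 = 944b
  after D1: wrote 4B at 0x0f = 105b7f22
  after D2: wrote 3B at 0x00 = 4baf80
  after D3: wrote 6B at 0x05 = 8e03944b2c32
  after D4: wrote 3B at 0x09 = 5b7f22
query mem[0x22]=0xd9, mem[0x01]=0xaf, mem[0x0a]=0x7f, mem[0x00]=0x4b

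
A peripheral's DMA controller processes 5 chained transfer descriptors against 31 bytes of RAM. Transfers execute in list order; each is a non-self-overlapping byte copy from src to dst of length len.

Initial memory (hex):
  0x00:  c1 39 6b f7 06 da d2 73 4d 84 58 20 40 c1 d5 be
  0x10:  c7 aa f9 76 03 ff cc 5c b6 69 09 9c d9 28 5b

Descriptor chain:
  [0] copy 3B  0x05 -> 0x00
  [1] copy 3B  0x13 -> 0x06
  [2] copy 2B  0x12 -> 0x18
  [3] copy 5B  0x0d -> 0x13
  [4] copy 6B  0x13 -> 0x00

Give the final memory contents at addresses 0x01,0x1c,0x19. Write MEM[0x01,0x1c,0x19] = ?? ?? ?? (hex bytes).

MEM[0x01,0x1c,0x19] = d5 d9 76

  after D0: wrote 3B at 0x00 = dad273
  after D1: wrote 3B at 0x06 = 7603ff
  after D2: wrote 2B at 0x18 = f976
  after D3: wrote 5B at 0x13 = c1d5bec7aa
  after D4: wrote 6B at 0x00 = c1d5bec7aaf9
query mem[0x01]=0xd5, mem[0x1c]=0xd9, mem[0x19]=0x76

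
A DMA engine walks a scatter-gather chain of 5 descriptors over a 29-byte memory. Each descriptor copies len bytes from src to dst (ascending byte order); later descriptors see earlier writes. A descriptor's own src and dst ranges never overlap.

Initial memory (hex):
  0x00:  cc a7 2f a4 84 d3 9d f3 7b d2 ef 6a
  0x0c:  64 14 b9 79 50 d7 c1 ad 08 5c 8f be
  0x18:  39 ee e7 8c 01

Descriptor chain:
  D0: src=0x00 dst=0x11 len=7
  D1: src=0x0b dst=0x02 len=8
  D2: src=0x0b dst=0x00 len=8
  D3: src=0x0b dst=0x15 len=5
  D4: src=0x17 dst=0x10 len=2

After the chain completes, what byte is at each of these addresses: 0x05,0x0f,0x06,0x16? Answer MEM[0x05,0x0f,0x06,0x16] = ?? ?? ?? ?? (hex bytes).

[0] 0x00->0x11 len=7 : cc a7 2f a4 84 d3 9d
[1] 0x0b->0x02 len=8 : 6a 64 14 b9 79 50 cc a7
[2] 0x0b->0x00 len=8 : 6a 64 14 b9 79 50 cc a7
[3] 0x0b->0x15 len=5 : 6a 64 14 b9 79
[4] 0x17->0x10 len=2 : 14 b9
query mem[0x05]=0x50, mem[0x0f]=0x79, mem[0x06]=0xcc, mem[0x16]=0x64

MEM[0x05,0x0f,0x06,0x16] = 50 79 cc 64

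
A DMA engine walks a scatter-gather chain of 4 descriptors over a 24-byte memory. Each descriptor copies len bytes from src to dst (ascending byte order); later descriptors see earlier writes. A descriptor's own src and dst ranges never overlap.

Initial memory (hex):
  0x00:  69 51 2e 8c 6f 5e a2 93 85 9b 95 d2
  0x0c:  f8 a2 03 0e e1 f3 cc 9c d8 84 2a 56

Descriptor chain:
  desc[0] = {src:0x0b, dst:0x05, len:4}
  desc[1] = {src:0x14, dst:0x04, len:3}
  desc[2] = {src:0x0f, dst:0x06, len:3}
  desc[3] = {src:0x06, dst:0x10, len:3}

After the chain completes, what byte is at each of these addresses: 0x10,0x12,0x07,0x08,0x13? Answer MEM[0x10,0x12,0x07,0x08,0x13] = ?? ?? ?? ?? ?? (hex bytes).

MEM[0x10,0x12,0x07,0x08,0x13] = 0e f3 e1 f3 9c

[0] 0x0b->0x05 len=4 : d2 f8 a2 03
[1] 0x14->0x04 len=3 : d8 84 2a
[2] 0x0f->0x06 len=3 : 0e e1 f3
[3] 0x06->0x10 len=3 : 0e e1 f3
query mem[0x10]=0x0e, mem[0x12]=0xf3, mem[0x07]=0xe1, mem[0x08]=0xf3, mem[0x13]=0x9c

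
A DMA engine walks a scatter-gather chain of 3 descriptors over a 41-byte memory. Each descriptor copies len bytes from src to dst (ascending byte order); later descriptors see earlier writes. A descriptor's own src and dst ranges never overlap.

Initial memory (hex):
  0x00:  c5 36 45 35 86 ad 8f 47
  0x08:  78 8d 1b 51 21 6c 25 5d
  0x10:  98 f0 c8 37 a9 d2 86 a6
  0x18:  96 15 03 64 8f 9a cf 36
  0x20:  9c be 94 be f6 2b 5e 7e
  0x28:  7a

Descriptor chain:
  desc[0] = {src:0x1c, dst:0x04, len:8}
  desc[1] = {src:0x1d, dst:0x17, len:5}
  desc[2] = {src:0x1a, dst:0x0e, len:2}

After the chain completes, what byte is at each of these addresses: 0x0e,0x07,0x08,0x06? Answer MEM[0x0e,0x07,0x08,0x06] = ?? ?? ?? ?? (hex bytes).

  after D0: wrote 8B at 0x04 = 8f9acf369cbe94be
  after D1: wrote 5B at 0x17 = 9acf369cbe
  after D2: wrote 2B at 0x0e = 9cbe
query mem[0x0e]=0x9c, mem[0x07]=0x36, mem[0x08]=0x9c, mem[0x06]=0xcf

MEM[0x0e,0x07,0x08,0x06] = 9c 36 9c cf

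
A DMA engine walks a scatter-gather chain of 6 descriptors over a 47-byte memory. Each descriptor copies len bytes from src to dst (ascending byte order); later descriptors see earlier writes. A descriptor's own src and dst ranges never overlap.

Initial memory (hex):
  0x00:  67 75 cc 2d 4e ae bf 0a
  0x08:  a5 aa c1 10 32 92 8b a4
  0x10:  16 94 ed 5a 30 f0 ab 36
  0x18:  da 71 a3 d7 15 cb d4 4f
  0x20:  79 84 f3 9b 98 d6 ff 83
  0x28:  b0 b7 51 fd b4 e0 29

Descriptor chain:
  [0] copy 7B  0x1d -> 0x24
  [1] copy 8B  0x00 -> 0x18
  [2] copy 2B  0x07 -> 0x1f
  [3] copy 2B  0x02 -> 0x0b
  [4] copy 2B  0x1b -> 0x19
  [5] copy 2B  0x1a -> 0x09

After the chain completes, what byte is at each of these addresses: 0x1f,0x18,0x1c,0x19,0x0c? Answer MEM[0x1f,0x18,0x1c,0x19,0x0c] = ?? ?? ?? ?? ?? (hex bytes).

MEM[0x1f,0x18,0x1c,0x19,0x0c] = 0a 67 4e 2d 2d

D0: mem[0x24..0x2a] <- [cb d4 4f 79 84 f3 9b]
D1: mem[0x18..0x1f] <- [67 75 cc 2d 4e ae bf 0a]
D2: mem[0x1f..0x20] <- [0a a5]
D3: mem[0x0b..0x0c] <- [cc 2d]
D4: mem[0x19..0x1a] <- [2d 4e]
D5: mem[0x09..0x0a] <- [4e 2d]
query mem[0x1f]=0x0a, mem[0x18]=0x67, mem[0x1c]=0x4e, mem[0x19]=0x2d, mem[0x0c]=0x2d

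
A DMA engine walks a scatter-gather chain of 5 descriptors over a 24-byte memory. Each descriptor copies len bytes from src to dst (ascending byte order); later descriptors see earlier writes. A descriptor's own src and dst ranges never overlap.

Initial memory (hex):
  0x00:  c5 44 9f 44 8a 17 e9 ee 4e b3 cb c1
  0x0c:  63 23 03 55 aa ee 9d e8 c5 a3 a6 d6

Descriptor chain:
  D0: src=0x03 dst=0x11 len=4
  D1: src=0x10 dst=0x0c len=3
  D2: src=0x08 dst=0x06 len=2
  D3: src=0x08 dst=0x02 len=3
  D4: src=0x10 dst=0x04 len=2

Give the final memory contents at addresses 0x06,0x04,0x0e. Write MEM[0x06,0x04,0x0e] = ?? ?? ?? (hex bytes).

#0 dst[0x11+4] := {0x44,0x8a,0x17,0xe9}
#1 dst[0x0c+3] := {0xaa,0x44,0x8a}
#2 dst[0x06+2] := {0x4e,0xb3}
#3 dst[0x02+3] := {0x4e,0xb3,0xcb}
#4 dst[0x04+2] := {0xaa,0x44}
query mem[0x06]=0x4e, mem[0x04]=0xaa, mem[0x0e]=0x8a

MEM[0x06,0x04,0x0e] = 4e aa 8a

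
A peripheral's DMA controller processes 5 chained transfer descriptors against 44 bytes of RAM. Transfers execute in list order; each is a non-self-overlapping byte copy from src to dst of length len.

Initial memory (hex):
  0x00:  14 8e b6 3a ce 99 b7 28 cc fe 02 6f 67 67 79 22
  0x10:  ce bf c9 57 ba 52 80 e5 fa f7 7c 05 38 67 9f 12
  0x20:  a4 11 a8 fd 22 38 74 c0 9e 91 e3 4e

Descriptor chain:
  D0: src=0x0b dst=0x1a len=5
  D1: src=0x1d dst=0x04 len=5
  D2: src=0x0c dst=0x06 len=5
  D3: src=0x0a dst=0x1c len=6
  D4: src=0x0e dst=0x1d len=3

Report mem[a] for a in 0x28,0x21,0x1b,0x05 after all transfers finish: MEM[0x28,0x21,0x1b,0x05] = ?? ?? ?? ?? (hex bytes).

  after D0: wrote 5B at 0x1a = 6f67677922
  after D1: wrote 5B at 0x04 = 792212a411
  after D2: wrote 5B at 0x06 = 67677922ce
  after D3: wrote 6B at 0x1c = ce6f67677922
  after D4: wrote 3B at 0x1d = 7922ce
query mem[0x28]=0x9e, mem[0x21]=0x22, mem[0x1b]=0x67, mem[0x05]=0x22

MEM[0x28,0x21,0x1b,0x05] = 9e 22 67 22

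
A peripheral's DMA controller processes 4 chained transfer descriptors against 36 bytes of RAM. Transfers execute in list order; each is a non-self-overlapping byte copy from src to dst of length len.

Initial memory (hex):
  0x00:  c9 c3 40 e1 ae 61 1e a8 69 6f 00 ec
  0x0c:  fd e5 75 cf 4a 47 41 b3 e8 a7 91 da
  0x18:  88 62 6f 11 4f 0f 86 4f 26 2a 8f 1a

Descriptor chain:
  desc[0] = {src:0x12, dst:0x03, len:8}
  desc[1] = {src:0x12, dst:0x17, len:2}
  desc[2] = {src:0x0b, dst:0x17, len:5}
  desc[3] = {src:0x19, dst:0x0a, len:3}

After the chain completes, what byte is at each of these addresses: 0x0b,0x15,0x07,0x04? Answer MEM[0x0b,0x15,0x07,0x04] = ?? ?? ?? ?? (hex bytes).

#0 dst[0x03+8] := {0x41,0xb3,0xe8,0xa7,0x91,0xda,0x88,0x62}
#1 dst[0x17+2] := {0x41,0xb3}
#2 dst[0x17+5] := {0xec,0xfd,0xe5,0x75,0xcf}
#3 dst[0x0a+3] := {0xe5,0x75,0xcf}
query mem[0x0b]=0x75, mem[0x15]=0xa7, mem[0x07]=0x91, mem[0x04]=0xb3

MEM[0x0b,0x15,0x07,0x04] = 75 a7 91 b3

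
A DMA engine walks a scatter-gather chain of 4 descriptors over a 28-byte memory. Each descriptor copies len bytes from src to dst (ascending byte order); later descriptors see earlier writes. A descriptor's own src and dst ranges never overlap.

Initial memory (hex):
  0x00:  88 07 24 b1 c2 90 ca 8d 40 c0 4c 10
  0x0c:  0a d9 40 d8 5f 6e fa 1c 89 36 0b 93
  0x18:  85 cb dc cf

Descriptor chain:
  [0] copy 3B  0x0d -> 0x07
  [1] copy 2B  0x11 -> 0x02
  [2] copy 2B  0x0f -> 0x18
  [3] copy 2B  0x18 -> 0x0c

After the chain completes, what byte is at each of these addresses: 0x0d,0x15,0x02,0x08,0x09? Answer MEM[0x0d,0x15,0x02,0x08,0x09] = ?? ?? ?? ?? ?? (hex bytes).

#0 dst[0x07+3] := {0xd9,0x40,0xd8}
#1 dst[0x02+2] := {0x6e,0xfa}
#2 dst[0x18+2] := {0xd8,0x5f}
#3 dst[0x0c+2] := {0xd8,0x5f}
query mem[0x0d]=0x5f, mem[0x15]=0x36, mem[0x02]=0x6e, mem[0x08]=0x40, mem[0x09]=0xd8

MEM[0x0d,0x15,0x02,0x08,0x09] = 5f 36 6e 40 d8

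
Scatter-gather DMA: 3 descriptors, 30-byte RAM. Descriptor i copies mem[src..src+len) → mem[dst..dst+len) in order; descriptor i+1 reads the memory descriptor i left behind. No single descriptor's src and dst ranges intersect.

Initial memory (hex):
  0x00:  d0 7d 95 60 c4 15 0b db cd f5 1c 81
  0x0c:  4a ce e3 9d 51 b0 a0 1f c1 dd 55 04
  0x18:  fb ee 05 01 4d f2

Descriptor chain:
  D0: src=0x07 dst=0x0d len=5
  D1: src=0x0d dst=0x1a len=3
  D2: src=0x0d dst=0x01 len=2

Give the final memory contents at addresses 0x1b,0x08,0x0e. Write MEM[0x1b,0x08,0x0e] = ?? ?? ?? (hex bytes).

MEM[0x1b,0x08,0x0e] = cd cd cd

[0] 0x07->0x0d len=5 : db cd f5 1c 81
[1] 0x0d->0x1a len=3 : db cd f5
[2] 0x0d->0x01 len=2 : db cd
query mem[0x1b]=0xcd, mem[0x08]=0xcd, mem[0x0e]=0xcd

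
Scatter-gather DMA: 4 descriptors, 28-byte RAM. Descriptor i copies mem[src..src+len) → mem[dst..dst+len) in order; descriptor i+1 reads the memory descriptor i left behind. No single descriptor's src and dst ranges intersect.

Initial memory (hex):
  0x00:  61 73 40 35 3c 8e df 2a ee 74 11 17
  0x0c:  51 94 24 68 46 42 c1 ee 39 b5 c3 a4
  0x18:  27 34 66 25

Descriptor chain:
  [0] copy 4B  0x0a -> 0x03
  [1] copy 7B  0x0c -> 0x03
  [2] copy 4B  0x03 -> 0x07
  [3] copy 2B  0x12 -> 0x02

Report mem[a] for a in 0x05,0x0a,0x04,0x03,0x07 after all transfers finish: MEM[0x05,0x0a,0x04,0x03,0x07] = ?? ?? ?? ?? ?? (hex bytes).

D0: mem[0x03..0x06] <- [11 17 51 94]
D1: mem[0x03..0x09] <- [51 94 24 68 46 42 c1]
D2: mem[0x07..0x0a] <- [51 94 24 68]
D3: mem[0x02..0x03] <- [c1 ee]
query mem[0x05]=0x24, mem[0x0a]=0x68, mem[0x04]=0x94, mem[0x03]=0xee, mem[0x07]=0x51

MEM[0x05,0x0a,0x04,0x03,0x07] = 24 68 94 ee 51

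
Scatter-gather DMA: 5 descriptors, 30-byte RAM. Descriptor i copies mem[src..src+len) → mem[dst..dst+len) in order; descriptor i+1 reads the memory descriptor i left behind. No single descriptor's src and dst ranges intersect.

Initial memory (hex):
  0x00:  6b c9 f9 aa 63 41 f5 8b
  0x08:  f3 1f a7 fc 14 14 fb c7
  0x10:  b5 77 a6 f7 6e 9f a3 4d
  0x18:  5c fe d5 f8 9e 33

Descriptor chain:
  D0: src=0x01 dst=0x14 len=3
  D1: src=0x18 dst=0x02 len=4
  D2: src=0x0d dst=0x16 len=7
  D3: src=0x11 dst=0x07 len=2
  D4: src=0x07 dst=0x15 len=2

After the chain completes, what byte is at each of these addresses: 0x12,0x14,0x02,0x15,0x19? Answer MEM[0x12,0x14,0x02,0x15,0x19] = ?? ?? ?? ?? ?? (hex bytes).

#0 dst[0x14+3] := {0xc9,0xf9,0xaa}
#1 dst[0x02+4] := {0x5c,0xfe,0xd5,0xf8}
#2 dst[0x16+7] := {0x14,0xfb,0xc7,0xb5,0x77,0xa6,0xf7}
#3 dst[0x07+2] := {0x77,0xa6}
#4 dst[0x15+2] := {0x77,0xa6}
query mem[0x12]=0xa6, mem[0x14]=0xc9, mem[0x02]=0x5c, mem[0x15]=0x77, mem[0x19]=0xb5

MEM[0x12,0x14,0x02,0x15,0x19] = a6 c9 5c 77 b5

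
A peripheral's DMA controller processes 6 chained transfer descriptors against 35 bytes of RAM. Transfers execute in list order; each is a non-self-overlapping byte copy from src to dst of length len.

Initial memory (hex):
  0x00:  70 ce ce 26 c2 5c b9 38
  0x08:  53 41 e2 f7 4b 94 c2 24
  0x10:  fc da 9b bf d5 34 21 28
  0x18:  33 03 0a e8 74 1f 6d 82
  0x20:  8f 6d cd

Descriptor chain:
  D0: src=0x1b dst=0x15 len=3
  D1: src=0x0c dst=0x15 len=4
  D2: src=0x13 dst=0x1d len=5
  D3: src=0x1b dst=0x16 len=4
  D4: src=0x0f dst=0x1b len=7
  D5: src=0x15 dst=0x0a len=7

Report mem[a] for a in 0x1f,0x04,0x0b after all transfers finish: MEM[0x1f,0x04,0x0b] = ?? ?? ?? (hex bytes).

MEM[0x1f,0x04,0x0b] = bf c2 e8

D0: mem[0x15..0x17] <- [e8 74 1f]
D1: mem[0x15..0x18] <- [4b 94 c2 24]
D2: mem[0x1d..0x21] <- [bf d5 4b 94 c2]
D3: mem[0x16..0x19] <- [e8 74 bf d5]
D4: mem[0x1b..0x21] <- [24 fc da 9b bf d5 4b]
D5: mem[0x0a..0x10] <- [4b e8 74 bf d5 0a 24]
query mem[0x1f]=0xbf, mem[0x04]=0xc2, mem[0x0b]=0xe8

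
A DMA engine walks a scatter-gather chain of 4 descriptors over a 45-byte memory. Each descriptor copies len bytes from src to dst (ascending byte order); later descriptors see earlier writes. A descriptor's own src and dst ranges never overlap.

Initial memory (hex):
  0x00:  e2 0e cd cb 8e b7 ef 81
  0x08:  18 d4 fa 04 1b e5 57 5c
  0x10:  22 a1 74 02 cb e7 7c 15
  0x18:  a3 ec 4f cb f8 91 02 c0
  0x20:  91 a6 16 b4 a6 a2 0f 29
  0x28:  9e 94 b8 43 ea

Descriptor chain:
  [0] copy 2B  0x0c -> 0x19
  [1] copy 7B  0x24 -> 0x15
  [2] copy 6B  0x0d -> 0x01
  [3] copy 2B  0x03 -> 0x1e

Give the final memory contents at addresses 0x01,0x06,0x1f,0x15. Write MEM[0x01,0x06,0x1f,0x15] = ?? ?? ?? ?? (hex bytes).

D0: mem[0x19..0x1a] <- [1b e5]
D1: mem[0x15..0x1b] <- [a6 a2 0f 29 9e 94 b8]
D2: mem[0x01..0x06] <- [e5 57 5c 22 a1 74]
D3: mem[0x1e..0x1f] <- [5c 22]
query mem[0x01]=0xe5, mem[0x06]=0x74, mem[0x1f]=0x22, mem[0x15]=0xa6

MEM[0x01,0x06,0x1f,0x15] = e5 74 22 a6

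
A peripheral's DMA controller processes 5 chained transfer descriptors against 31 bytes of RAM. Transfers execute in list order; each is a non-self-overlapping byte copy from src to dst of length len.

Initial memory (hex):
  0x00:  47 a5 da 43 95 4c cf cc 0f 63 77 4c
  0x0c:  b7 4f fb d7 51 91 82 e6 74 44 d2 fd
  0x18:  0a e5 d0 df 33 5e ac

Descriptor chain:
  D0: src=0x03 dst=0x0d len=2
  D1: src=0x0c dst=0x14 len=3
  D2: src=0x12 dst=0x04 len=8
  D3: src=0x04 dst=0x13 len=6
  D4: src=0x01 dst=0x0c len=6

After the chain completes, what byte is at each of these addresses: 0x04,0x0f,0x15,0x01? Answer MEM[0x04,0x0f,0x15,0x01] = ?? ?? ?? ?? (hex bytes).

MEM[0x04,0x0f,0x15,0x01] = 82 82 b7 a5

#0 dst[0x0d+2] := {0x43,0x95}
#1 dst[0x14+3] := {0xb7,0x43,0x95}
#2 dst[0x04+8] := {0x82,0xe6,0xb7,0x43,0x95,0xfd,0x0a,0xe5}
#3 dst[0x13+6] := {0x82,0xe6,0xb7,0x43,0x95,0xfd}
#4 dst[0x0c+6] := {0xa5,0xda,0x43,0x82,0xe6,0xb7}
query mem[0x04]=0x82, mem[0x0f]=0x82, mem[0x15]=0xb7, mem[0x01]=0xa5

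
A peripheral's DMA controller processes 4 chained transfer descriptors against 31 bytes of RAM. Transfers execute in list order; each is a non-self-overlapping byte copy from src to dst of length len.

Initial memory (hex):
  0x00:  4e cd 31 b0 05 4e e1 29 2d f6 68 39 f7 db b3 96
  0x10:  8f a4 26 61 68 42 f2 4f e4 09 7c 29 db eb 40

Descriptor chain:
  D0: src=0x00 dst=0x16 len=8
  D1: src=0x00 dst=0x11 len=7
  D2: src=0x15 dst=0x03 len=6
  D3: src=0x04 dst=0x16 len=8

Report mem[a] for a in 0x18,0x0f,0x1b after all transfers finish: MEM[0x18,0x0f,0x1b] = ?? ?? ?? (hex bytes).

#0 dst[0x16+8] := {0x4e,0xcd,0x31,0xb0,0x05,0x4e,0xe1,0x29}
#1 dst[0x11+7] := {0x4e,0xcd,0x31,0xb0,0x05,0x4e,0xe1}
#2 dst[0x03+6] := {0x05,0x4e,0xe1,0x31,0xb0,0x05}
#3 dst[0x16+8] := {0x4e,0xe1,0x31,0xb0,0x05,0xf6,0x68,0x39}
query mem[0x18]=0x31, mem[0x0f]=0x96, mem[0x1b]=0xf6

MEM[0x18,0x0f,0x1b] = 31 96 f6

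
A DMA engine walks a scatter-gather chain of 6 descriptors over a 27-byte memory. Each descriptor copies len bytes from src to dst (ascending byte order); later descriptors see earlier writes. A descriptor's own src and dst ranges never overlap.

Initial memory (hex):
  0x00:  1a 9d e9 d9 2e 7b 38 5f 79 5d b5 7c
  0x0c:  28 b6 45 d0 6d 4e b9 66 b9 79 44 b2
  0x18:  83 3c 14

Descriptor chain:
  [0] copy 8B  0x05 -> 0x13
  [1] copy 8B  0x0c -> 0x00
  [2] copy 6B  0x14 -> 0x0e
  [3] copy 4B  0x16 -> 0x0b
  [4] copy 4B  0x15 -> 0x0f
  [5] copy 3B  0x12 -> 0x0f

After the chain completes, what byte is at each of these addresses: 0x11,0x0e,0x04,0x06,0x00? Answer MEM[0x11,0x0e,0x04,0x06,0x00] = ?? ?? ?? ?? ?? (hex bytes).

D0: mem[0x13..0x1a] <- [7b 38 5f 79 5d b5 7c 28]
D1: mem[0x00..0x07] <- [28 b6 45 d0 6d 4e b9 7b]
D2: mem[0x0e..0x13] <- [38 5f 79 5d b5 7c]
D3: mem[0x0b..0x0e] <- [79 5d b5 7c]
D4: mem[0x0f..0x12] <- [5f 79 5d b5]
D5: mem[0x0f..0x11] <- [b5 7c 38]
query mem[0x11]=0x38, mem[0x0e]=0x7c, mem[0x04]=0x6d, mem[0x06]=0xb9, mem[0x00]=0x28

MEM[0x11,0x0e,0x04,0x06,0x00] = 38 7c 6d b9 28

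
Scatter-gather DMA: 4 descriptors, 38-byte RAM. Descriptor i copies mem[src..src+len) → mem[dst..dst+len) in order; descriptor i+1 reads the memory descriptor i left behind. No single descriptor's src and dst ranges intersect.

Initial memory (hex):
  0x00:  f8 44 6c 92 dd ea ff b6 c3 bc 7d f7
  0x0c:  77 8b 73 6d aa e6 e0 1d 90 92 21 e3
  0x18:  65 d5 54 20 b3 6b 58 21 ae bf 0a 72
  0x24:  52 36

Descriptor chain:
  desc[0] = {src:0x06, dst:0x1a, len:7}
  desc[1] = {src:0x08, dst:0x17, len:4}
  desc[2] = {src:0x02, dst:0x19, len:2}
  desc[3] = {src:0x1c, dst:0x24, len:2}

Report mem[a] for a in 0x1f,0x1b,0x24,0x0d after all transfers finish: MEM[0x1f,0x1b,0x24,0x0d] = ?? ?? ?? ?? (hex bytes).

#0 dst[0x1a+7] := {0xff,0xb6,0xc3,0xbc,0x7d,0xf7,0x77}
#1 dst[0x17+4] := {0xc3,0xbc,0x7d,0xf7}
#2 dst[0x19+2] := {0x6c,0x92}
#3 dst[0x24+2] := {0xc3,0xbc}
query mem[0x1f]=0xf7, mem[0x1b]=0xb6, mem[0x24]=0xc3, mem[0x0d]=0x8b

MEM[0x1f,0x1b,0x24,0x0d] = f7 b6 c3 8b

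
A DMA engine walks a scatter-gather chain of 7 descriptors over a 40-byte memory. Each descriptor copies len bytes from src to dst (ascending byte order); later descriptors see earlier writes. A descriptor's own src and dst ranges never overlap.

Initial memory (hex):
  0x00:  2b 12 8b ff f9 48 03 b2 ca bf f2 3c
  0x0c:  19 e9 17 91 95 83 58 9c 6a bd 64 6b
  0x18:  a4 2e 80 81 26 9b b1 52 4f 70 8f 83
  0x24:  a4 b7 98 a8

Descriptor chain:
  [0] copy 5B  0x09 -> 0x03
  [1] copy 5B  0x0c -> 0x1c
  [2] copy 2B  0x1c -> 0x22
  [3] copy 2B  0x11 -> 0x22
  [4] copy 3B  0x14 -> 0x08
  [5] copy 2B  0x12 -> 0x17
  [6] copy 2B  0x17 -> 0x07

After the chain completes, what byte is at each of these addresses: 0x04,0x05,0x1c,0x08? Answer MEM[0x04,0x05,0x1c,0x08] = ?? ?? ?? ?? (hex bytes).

#0 dst[0x03+5] := {0xbf,0xf2,0x3c,0x19,0xe9}
#1 dst[0x1c+5] := {0x19,0xe9,0x17,0x91,0x95}
#2 dst[0x22+2] := {0x19,0xe9}
#3 dst[0x22+2] := {0x83,0x58}
#4 dst[0x08+3] := {0x6a,0xbd,0x64}
#5 dst[0x17+2] := {0x58,0x9c}
#6 dst[0x07+2] := {0x58,0x9c}
query mem[0x04]=0xf2, mem[0x05]=0x3c, mem[0x1c]=0x19, mem[0x08]=0x9c

MEM[0x04,0x05,0x1c,0x08] = f2 3c 19 9c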